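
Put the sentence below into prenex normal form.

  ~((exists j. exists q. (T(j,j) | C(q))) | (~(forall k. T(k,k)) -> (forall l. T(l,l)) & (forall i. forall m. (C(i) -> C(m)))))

forall j. forall q. exists k. exists l. exists i. exists m. (~T(j,j) & ~C(q) & ~T(k,k) & (~T(l,l) | C(i) & ~C(m)))

First replace A → B with ¬A ∨ B.
  ~((exists j. exists q. (T(j,j) | C(q))) | ~~(forall k. T(k,k)) | (forall l. T(l,l)) & (forall i. forall m. (~C(i) | C(m))))
Move each ¬ inward, flipping quantifiers it crosses:
  (forall j. forall q. (~T(j,j) & ~C(q))) & (exists k. ~T(k,k)) & ((exists l. ~T(l,l)) | (exists i. exists m. (C(i) & ~C(m))))
Extract every quantifier outward, since the variables are now distinct and don't occur free across branches:
  forall j. forall q. exists k. exists l. exists i. exists m. (~T(j,j) & ~C(q) & ~T(k,k) & (~T(l,l) | C(i) & ~C(m)))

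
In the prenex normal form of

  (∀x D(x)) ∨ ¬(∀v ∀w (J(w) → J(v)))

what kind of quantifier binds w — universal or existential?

existential

First replace A → B with ¬A ∨ B.
  (∀x D(x)) ∨ ¬(∀v ∀w (¬J(w) ∨ J(v)))
Push ¬ through the quantifiers and connectives to reach negation normal form:
  (∀x D(x)) ∨ (∃v ∃w (J(w) ∧ ¬J(v)))
All bound variables are already distinct, so no renaming is needed.
Extract every quantifier outward, since the variables are now distinct and don't occur free across branches:
  ∀x ∃v ∃w (D(x) ∨ J(w) ∧ ¬J(v))
The quantifier ∀w sits under an odd number of negations (counting the antecedent side of each →), so it flips to ∃w.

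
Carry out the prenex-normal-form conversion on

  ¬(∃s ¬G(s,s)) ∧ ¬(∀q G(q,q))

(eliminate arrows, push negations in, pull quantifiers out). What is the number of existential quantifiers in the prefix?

Move each ¬ inward, flipping quantifiers it crosses:
  (∀s G(s,s)) ∧ (∃q ¬G(q,q))
All bound variables are already distinct, so no renaming is needed.
Pull the quantifiers to the front (each side's bound variable is not free in the other side):
  ∀s ∃q (G(s,s) ∧ ¬G(q,q))
The prefix is ∀s ∃q: 1 universal, 1 existential.

1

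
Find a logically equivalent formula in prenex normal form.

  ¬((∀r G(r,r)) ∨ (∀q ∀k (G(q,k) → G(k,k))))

∃r ∃q ∃k (¬G(r,r) ∧ G(q,k) ∧ ¬G(k,k))

First replace A → B with ¬A ∨ B.
  ¬((∀r G(r,r)) ∨ (∀q ∀k (¬G(q,k) ∨ G(k,k))))
Drive negations inward (¬∀x A ≡ ∃x ¬A, ¬∃x A ≡ ∀x ¬A, De Morgan for ∧/∨):
  (∃r ¬G(r,r)) ∧ (∃q ∃k (G(q,k) ∧ ¬G(k,k)))
All bound variables are already distinct, so no renaming is needed.
Extract every quantifier outward, since the variables are now distinct and don't occur free across branches:
  ∃r ∃q ∃k (¬G(r,r) ∧ G(q,k) ∧ ¬G(k,k))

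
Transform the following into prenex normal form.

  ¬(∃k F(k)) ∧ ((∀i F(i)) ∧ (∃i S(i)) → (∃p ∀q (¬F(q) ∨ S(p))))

∀k ∃i ∀a ∃p ∀q (¬F(k) ∧ (¬F(i) ∨ ¬S(a) ∨ ¬F(q) ∨ S(p)))

Eliminate → and ↔ using ¬ and ∨.
  ¬(∃k F(k)) ∧ (¬((∀i F(i)) ∧ (∃i S(i))) ∨ (∃p ∀q (¬F(q) ∨ S(p))))
Push ¬ through the quantifiers and connectives to reach negation normal form:
  (∀k ¬F(k)) ∧ ((∃i ¬F(i)) ∨ (∀i ¬S(i)) ∨ (∃p ∀q (¬F(q) ∨ S(p))))
Rename bound variables to avoid capture: i↦a.
  (∀k ¬F(k)) ∧ ((∃i ¬F(i)) ∨ (∀a ¬S(a)) ∨ (∃p ∀q (¬F(q) ∨ S(p))))
Extract every quantifier outward, since the variables are now distinct and don't occur free across branches:
  ∀k ∃i ∀a ∃p ∀q (¬F(k) ∧ (¬F(i) ∨ ¬S(a) ∨ ¬F(q) ∨ S(p)))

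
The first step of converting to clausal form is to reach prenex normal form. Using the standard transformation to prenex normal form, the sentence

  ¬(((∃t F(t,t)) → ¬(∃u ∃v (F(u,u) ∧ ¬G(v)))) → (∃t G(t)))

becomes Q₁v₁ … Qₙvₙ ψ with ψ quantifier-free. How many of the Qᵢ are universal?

First replace A → B with ¬A ∨ B.
  ¬(¬(¬(∃t F(t,t)) ∨ ¬(∃u ∃v (F(u,u) ∧ ¬G(v)))) ∨ (∃t G(t)))
Push ¬ through the quantifiers and connectives to reach negation normal form:
  ((∀t ¬F(t,t)) ∨ (∀u ∀v (¬F(u,u) ∨ G(v)))) ∧ (∀t ¬G(t))
Rename bound variables to avoid capture: t↦y.
  ((∀t ¬F(t,t)) ∨ (∀u ∀v (¬F(u,u) ∨ G(v)))) ∧ (∀y ¬G(y))
Finally move all quantifiers to the prefix:
  ∀t ∀u ∀v ∀y ((¬F(t,t) ∨ ¬F(u,u) ∨ G(v)) ∧ ¬G(y))
The prefix is ∀t ∀u ∀v ∀y: 4 universal, 0 existential.

4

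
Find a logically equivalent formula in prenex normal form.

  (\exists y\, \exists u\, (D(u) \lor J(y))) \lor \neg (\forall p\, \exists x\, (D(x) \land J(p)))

\exists y\, \exists u\, \exists p\, \forall x\, (D(u) \lor J(y) \lor \neg D(x) \lor \neg J(p))

Push ¬ through the quantifiers and connectives to reach negation normal form:
  (\exists y\, \exists u\, (D(u) \lor J(y))) \lor (\exists p\, \forall x\, (\neg D(x) \lor \neg J(p)))
Finally move all quantifiers to the prefix:
  \exists y\, \exists u\, \exists p\, \forall x\, (D(u) \lor J(y) \lor \neg D(x) \lor \neg J(p))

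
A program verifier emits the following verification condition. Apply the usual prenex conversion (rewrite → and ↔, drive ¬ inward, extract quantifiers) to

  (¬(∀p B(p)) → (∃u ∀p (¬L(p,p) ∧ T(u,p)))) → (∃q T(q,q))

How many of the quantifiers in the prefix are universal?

Rewrite implications/biconditionals: A → B as ¬A ∨ B.
  ¬(¬¬(∀p B(p)) ∨ (∃u ∀p (¬L(p,p) ∧ T(u,p)))) ∨ (∃q T(q,q))
Drive negations inward (¬∀x A ≡ ∃x ¬A, ¬∃x A ≡ ∀x ¬A, De Morgan for ∧/∨):
  (∃p ¬B(p)) ∧ (∀u ∃p (L(p,p) ∨ ¬T(u,p))) ∨ (∃q T(q,q))
Standardize variables apart so no two quantifiers bind the same name: p↦x.
  (∃p ¬B(p)) ∧ (∀u ∃x (L(x,x) ∨ ¬T(u,x))) ∨ (∃q T(q,q))
Pull the quantifiers to the front (each side's bound variable is not free in the other side):
  ∃p ∀u ∃x ∃q (¬B(p) ∧ (L(x,x) ∨ ¬T(u,x)) ∨ T(q,q))
The prefix is ∃p ∀u ∃x ∃q: 1 universal, 3 existential.

1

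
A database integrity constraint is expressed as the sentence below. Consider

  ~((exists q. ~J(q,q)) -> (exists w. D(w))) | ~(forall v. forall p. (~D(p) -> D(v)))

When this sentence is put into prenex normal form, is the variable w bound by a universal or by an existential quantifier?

Rewrite implications/biconditionals: A → B as ¬A ∨ B.
  ~(~(exists q. ~J(q,q)) | (exists w. D(w))) | ~(forall v. forall p. (~~D(p) | D(v)))
Push ¬ through the quantifiers and connectives to reach negation normal form:
  (exists q. ~J(q,q)) & (forall w. ~D(w)) | (exists v. exists p. (~D(p) & ~D(v)))
All bound variables are already distinct, so no renaming is needed.
Extract every quantifier outward, since the variables are now distinct and don't occur free across branches:
  exists q. forall w. exists v. exists p. (~J(q,q) & ~D(w) | ~D(p) & ~D(v))
The quantifier exists w sits under an odd number of negations (counting the antecedent side of each →), so it flips to forall w.

universal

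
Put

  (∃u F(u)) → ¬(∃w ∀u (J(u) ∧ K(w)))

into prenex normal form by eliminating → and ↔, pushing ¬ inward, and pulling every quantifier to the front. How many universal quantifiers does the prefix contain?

2

Eliminate → and ↔ using ¬ and ∨.
  ¬(∃u F(u)) ∨ ¬(∃w ∀u (J(u) ∧ K(w)))
Push ¬ through the quantifiers and connectives to reach negation normal form:
  (∀u ¬F(u)) ∨ (∀w ∃u (¬J(u) ∨ ¬K(w)))
Standardize variables apart so no two quantifiers bind the same name: u↦q.
  (∀u ¬F(u)) ∨ (∀w ∃q (¬J(q) ∨ ¬K(w)))
Pull the quantifiers to the front (each side's bound variable is not free in the other side):
  ∀u ∀w ∃q (¬F(u) ∨ ¬J(q) ∨ ¬K(w))
The prefix is ∀u ∀w ∃q: 2 universal, 1 existential.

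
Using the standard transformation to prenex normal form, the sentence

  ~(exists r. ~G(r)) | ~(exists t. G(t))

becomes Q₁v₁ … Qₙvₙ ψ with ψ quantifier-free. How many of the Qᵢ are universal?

Move each ¬ inward, flipping quantifiers it crosses:
  (forall r. G(r)) | (forall t. ~G(t))
Pull the quantifiers to the front (each side's bound variable is not free in the other side):
  forall r. forall t. (G(r) | ~G(t))
The prefix is forall r forall t: 2 universal, 0 existential.

2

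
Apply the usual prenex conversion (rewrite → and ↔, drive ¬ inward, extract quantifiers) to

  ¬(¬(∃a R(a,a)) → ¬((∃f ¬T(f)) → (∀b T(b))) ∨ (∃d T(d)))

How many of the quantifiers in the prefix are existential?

0

Eliminate → and ↔ using ¬ and ∨.
  ¬(¬¬(∃a R(a,a)) ∨ ¬(¬(∃f ¬T(f)) ∨ (∀b T(b))) ∨ (∃d T(d)))
Move each ¬ inward, flipping quantifiers it crosses:
  (∀a ¬R(a,a)) ∧ ((∀f T(f)) ∨ (∀b T(b))) ∧ (∀d ¬T(d))
Pull the quantifiers to the front (each side's bound variable is not free in the other side):
  ∀a ∀f ∀b ∀d (¬R(a,a) ∧ (T(f) ∨ T(b)) ∧ ¬T(d))
The prefix is ∀a ∀f ∀b ∀d: 4 universal, 0 existential.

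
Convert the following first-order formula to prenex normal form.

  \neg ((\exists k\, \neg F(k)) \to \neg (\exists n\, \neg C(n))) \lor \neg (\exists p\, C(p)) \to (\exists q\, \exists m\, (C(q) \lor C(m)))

\forall k\, \forall n\, \exists p\, \exists q\, \exists m\, ((F(k) \lor C(n)) \land C(p) \lor C(q) \lor C(m))

Eliminate → and ↔ using ¬ and ∨.
  \neg (\neg (\neg (\exists k\, \neg F(k)) \lor \neg (\exists n\, \neg C(n))) \lor \neg (\exists p\, C(p))) \lor (\exists q\, \exists m\, (C(q) \lor C(m)))
Move each ¬ inward, flipping quantifiers it crosses:
  ((\forall k\, F(k)) \lor (\forall n\, C(n))) \land (\exists p\, C(p)) \lor (\exists q\, \exists m\, (C(q) \lor C(m)))
All bound variables are already distinct, so no renaming is needed.
Pull the quantifiers to the front (each side's bound variable is not free in the other side):
  \forall k\, \forall n\, \exists p\, \exists q\, \exists m\, ((F(k) \lor C(n)) \land C(p) \lor C(q) \lor C(m))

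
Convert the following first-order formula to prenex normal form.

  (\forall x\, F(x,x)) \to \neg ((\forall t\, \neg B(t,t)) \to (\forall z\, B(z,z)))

\exists x\, \forall t\, \exists z\, (\neg F(x,x) \lor \neg B(t,t) \land \neg B(z,z))

Eliminate → and ↔ using ¬ and ∨.
  \neg (\forall x\, F(x,x)) \lor \neg (\neg (\forall t\, \neg B(t,t)) \lor (\forall z\, B(z,z)))
Drive negations inward (¬∀x A ≡ ∃x ¬A, ¬∃x A ≡ ∀x ¬A, De Morgan for ∧/∨):
  (\exists x\, \neg F(x,x)) \lor (\forall t\, \neg B(t,t)) \land (\exists z\, \neg B(z,z))
All bound variables are already distinct, so no renaming is needed.
Extract every quantifier outward, since the variables are now distinct and don't occur free across branches:
  \exists x\, \forall t\, \exists z\, (\neg F(x,x) \lor \neg B(t,t) \land \neg B(z,z))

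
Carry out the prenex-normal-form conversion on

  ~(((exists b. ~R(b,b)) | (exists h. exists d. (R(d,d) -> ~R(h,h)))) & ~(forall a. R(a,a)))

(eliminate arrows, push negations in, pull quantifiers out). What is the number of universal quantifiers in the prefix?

4

Rewrite implications/biconditionals: A → B as ¬A ∨ B.
  ~(((exists b. ~R(b,b)) | (exists h. exists d. (~R(d,d) | ~R(h,h)))) & ~(forall a. R(a,a)))
Push ¬ through the quantifiers and connectives to reach negation normal form:
  (forall b. R(b,b)) & (forall h. forall d. (R(d,d) & R(h,h))) | (forall a. R(a,a))
Pull the quantifiers to the front (each side's bound variable is not free in the other side):
  forall b. forall h. forall d. forall a. (R(b,b) & R(d,d) & R(h,h) | R(a,a))
The prefix is forall b forall h forall d forall a: 4 universal, 0 existential.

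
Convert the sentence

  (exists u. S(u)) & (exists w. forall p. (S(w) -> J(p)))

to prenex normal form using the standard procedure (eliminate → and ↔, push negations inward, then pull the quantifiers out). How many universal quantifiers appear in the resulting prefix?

1

Eliminate → and ↔ using ¬ and ∨.
  (exists u. S(u)) & (exists w. forall p. (~S(w) | J(p)))
All bound variables are already distinct, so no renaming is needed.
Extract every quantifier outward, since the variables are now distinct and don't occur free across branches:
  exists u. exists w. forall p. (S(u) & (~S(w) | J(p)))
The prefix is exists u exists w forall p: 1 universal, 2 existential.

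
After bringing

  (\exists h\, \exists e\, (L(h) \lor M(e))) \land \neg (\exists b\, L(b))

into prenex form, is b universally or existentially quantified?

Push ¬ through the quantifiers and connectives to reach negation normal form:
  (\exists h\, \exists e\, (L(h) \lor M(e))) \land (\forall b\, \neg L(b))
Pull the quantifiers to the front (each side's bound variable is not free in the other side):
  \exists h\, \exists e\, \forall b\, ((L(h) \lor M(e)) \land \neg L(b))
The quantifier \exists b sits under an odd number of negations, so it flips to \forall b.

universal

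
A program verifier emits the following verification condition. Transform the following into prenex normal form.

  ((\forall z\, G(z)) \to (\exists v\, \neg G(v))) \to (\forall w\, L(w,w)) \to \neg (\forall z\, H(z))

Eliminate → and ↔ using ¬ and ∨.
  \neg (\neg (\forall z\, G(z)) \lor (\exists v\, \neg G(v))) \lor \neg (\forall w\, L(w,w)) \lor \neg (\forall z\, H(z))
Push ¬ through the quantifiers and connectives to reach negation normal form:
  (\forall z\, G(z)) \land (\forall v\, G(v)) \lor (\exists w\, \neg L(w,w)) \lor (\exists z\, \neg H(z))
Give each quantifier a distinct variable: z↦s.
  (\forall z\, G(z)) \land (\forall v\, G(v)) \lor (\exists w\, \neg L(w,w)) \lor (\exists s\, \neg H(s))
Pull the quantifiers to the front (each side's bound variable is not free in the other side):
  \forall z\, \forall v\, \exists w\, \exists s\, (G(z) \land G(v) \lor \neg L(w,w) \lor \neg H(s))

\forall z\, \forall v\, \exists w\, \exists s\, (G(z) \land G(v) \lor \neg L(w,w) \lor \neg H(s))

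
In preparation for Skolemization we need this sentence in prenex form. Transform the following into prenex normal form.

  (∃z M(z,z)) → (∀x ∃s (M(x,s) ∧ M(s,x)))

Eliminate → and ↔ using ¬ and ∨.
  ¬(∃z M(z,z)) ∨ (∀x ∃s (M(x,s) ∧ M(s,x)))
Move each ¬ inward, flipping quantifiers it crosses:
  (∀z ¬M(z,z)) ∨ (∀x ∃s (M(x,s) ∧ M(s,x)))
All bound variables are already distinct, so no renaming is needed.
Extract every quantifier outward, since the variables are now distinct and don't occur free across branches:
  ∀z ∀x ∃s (¬M(z,z) ∨ M(x,s) ∧ M(s,x))

∀z ∀x ∃s (¬M(z,z) ∨ M(x,s) ∧ M(s,x))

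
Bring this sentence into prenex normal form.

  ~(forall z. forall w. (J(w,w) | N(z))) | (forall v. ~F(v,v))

Drive negations inward (¬∀x A ≡ ∃x ¬A, ¬∃x A ≡ ∀x ¬A, De Morgan for ∧/∨):
  (exists z. exists w. (~J(w,w) & ~N(z))) | (forall v. ~F(v,v))
All bound variables are already distinct, so no renaming is needed.
Pull the quantifiers to the front (each side's bound variable is not free in the other side):
  exists z. exists w. forall v. (~J(w,w) & ~N(z) | ~F(v,v))

exists z. exists w. forall v. (~J(w,w) & ~N(z) | ~F(v,v))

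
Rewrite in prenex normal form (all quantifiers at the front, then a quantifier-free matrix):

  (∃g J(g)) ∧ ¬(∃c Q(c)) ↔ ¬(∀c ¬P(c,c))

∀g ∃c ∃w ∀u1 ∃z ∀v1 ((¬J(g) ∨ Q(c) ∨ P(w,w)) ∧ (¬P(u1,u1) ∨ J(z) ∧ ¬Q(v1)))

First replace A → B with ¬A ∨ B; A ↔ B as (¬A ∨ B) ∧ (¬B ∨ A).
  (¬((∃g J(g)) ∧ ¬(∃c Q(c))) ∨ ¬(∀c ¬P(c,c))) ∧ (¬¬(∀c ¬P(c,c)) ∨ (∃g J(g)) ∧ ¬(∃c Q(c)))
Drive negations inward (¬∀x A ≡ ∃x ¬A, ¬∃x A ≡ ∀x ¬A, De Morgan for ∧/∨):
  ((∀g ¬J(g)) ∨ (∃c Q(c)) ∨ (∃c P(c,c))) ∧ ((∀c ¬P(c,c)) ∨ (∃g J(g)) ∧ (∀c ¬Q(c)))
Standardize variables apart so no two quantifiers bind the same name: c↦w, c↦u1, g↦z, c↦v1.
  ((∀g ¬J(g)) ∨ (∃c Q(c)) ∨ (∃w P(w,w))) ∧ ((∀u1 ¬P(u1,u1)) ∨ (∃z J(z)) ∧ (∀v1 ¬Q(v1)))
Extract every quantifier outward, since the variables are now distinct and don't occur free across branches:
  ∀g ∃c ∃w ∀u1 ∃z ∀v1 ((¬J(g) ∨ Q(c) ∨ P(w,w)) ∧ (¬P(u1,u1) ∨ J(z) ∧ ¬Q(v1)))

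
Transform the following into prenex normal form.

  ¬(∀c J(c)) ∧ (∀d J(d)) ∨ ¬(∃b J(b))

Push ¬ through the quantifiers and connectives to reach negation normal form:
  (∃c ¬J(c)) ∧ (∀d J(d)) ∨ (∀b ¬J(b))
All bound variables are already distinct, so no renaming is needed.
Pull the quantifiers to the front (each side's bound variable is not free in the other side):
  ∃c ∀d ∀b (¬J(c) ∧ J(d) ∨ ¬J(b))

∃c ∀d ∀b (¬J(c) ∧ J(d) ∨ ¬J(b))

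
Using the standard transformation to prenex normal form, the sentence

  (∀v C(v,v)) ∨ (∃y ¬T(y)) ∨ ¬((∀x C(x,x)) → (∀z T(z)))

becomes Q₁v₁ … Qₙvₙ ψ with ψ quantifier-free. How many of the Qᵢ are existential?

2

Eliminate → and ↔ using ¬ and ∨.
  (∀v C(v,v)) ∨ (∃y ¬T(y)) ∨ ¬(¬(∀x C(x,x)) ∨ (∀z T(z)))
Move each ¬ inward, flipping quantifiers it crosses:
  (∀v C(v,v)) ∨ (∃y ¬T(y)) ∨ (∀x C(x,x)) ∧ (∃z ¬T(z))
All bound variables are already distinct, so no renaming is needed.
Finally move all quantifiers to the prefix:
  ∀v ∃y ∀x ∃z (C(v,v) ∨ ¬T(y) ∨ C(x,x) ∧ ¬T(z))
The prefix is ∀v ∃y ∀x ∃z: 2 universal, 2 existential.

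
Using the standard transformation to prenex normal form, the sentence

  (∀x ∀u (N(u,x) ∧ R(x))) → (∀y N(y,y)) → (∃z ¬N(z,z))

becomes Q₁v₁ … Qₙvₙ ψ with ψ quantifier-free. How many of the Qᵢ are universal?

Eliminate → and ↔ using ¬ and ∨.
  ¬(∀x ∀u (N(u,x) ∧ R(x))) ∨ ¬(∀y N(y,y)) ∨ (∃z ¬N(z,z))
Drive negations inward (¬∀x A ≡ ∃x ¬A, ¬∃x A ≡ ∀x ¬A, De Morgan for ∧/∨):
  (∃x ∃u (¬N(u,x) ∨ ¬R(x))) ∨ (∃y ¬N(y,y)) ∨ (∃z ¬N(z,z))
Finally move all quantifiers to the prefix:
  ∃x ∃u ∃y ∃z (¬N(u,x) ∨ ¬R(x) ∨ ¬N(y,y) ∨ ¬N(z,z))
The prefix is ∃x ∃u ∃y ∃z: 0 universal, 4 existential.

0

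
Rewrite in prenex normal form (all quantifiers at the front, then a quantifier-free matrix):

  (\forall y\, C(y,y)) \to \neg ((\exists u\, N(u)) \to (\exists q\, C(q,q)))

Rewrite implications/biconditionals: A → B as ¬A ∨ B.
  \neg (\forall y\, C(y,y)) \lor \neg (\neg (\exists u\, N(u)) \lor (\exists q\, C(q,q)))
Push ¬ through the quantifiers and connectives to reach negation normal form:
  (\exists y\, \neg C(y,y)) \lor (\exists u\, N(u)) \land (\forall q\, \neg C(q,q))
Extract every quantifier outward, since the variables are now distinct and don't occur free across branches:
  \exists y\, \exists u\, \forall q\, (\neg C(y,y) \lor N(u) \land \neg C(q,q))

\exists y\, \exists u\, \forall q\, (\neg C(y,y) \lor N(u) \land \neg C(q,q))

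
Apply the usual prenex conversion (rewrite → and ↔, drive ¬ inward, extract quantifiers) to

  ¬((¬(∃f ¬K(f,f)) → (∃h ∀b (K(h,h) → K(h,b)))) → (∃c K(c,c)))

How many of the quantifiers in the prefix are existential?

Rewrite implications/biconditionals: A → B as ¬A ∨ B.
  ¬(¬(¬¬(∃f ¬K(f,f)) ∨ (∃h ∀b (¬K(h,h) ∨ K(h,b)))) ∨ (∃c K(c,c)))
Drive negations inward (¬∀x A ≡ ∃x ¬A, ¬∃x A ≡ ∀x ¬A, De Morgan for ∧/∨):
  ((∃f ¬K(f,f)) ∨ (∃h ∀b (¬K(h,h) ∨ K(h,b)))) ∧ (∀c ¬K(c,c))
Finally move all quantifiers to the prefix:
  ∃f ∃h ∀b ∀c ((¬K(f,f) ∨ ¬K(h,h) ∨ K(h,b)) ∧ ¬K(c,c))
The prefix is ∃f ∃h ∀b ∀c: 2 universal, 2 existential.

2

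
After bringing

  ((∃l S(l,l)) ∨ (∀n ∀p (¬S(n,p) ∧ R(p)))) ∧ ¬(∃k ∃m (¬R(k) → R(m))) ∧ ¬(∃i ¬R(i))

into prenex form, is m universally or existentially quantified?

universal

Eliminate → and ↔ using ¬ and ∨.
  ((∃l S(l,l)) ∨ (∀n ∀p (¬S(n,p) ∧ R(p)))) ∧ ¬(∃k ∃m (¬¬R(k) ∨ R(m))) ∧ ¬(∃i ¬R(i))
Drive negations inward (¬∀x A ≡ ∃x ¬A, ¬∃x A ≡ ∀x ¬A, De Morgan for ∧/∨):
  ((∃l S(l,l)) ∨ (∀n ∀p (¬S(n,p) ∧ R(p)))) ∧ (∀k ∀m (¬R(k) ∧ ¬R(m))) ∧ (∀i R(i))
All bound variables are already distinct, so no renaming is needed.
Extract every quantifier outward, since the variables are now distinct and don't occur free across branches:
  ∃l ∀n ∀p ∀k ∀m ∀i ((S(l,l) ∨ ¬S(n,p) ∧ R(p)) ∧ ¬R(k) ∧ ¬R(m) ∧ R(i))
The quantifier ∃m sits under an odd number of negations (counting the antecedent side of each →), so it flips to ∀m.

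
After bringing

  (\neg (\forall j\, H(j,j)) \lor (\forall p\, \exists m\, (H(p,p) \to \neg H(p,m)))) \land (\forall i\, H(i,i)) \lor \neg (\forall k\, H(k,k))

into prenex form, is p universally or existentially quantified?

First replace A → B with ¬A ∨ B.
  (\neg (\forall j\, H(j,j)) \lor (\forall p\, \exists m\, (\neg H(p,p) \lor \neg H(p,m)))) \land (\forall i\, H(i,i)) \lor \neg (\forall k\, H(k,k))
Push ¬ through the quantifiers and connectives to reach negation normal form:
  ((\exists j\, \neg H(j,j)) \lor (\forall p\, \exists m\, (\neg H(p,p) \lor \neg H(p,m)))) \land (\forall i\, H(i,i)) \lor (\exists k\, \neg H(k,k))
All bound variables are already distinct, so no renaming is needed.
Finally move all quantifiers to the prefix:
  \exists j\, \forall p\, \exists m\, \forall i\, \exists k\, ((\neg H(j,j) \lor \neg H(p,p) \lor \neg H(p,m)) \land H(i,i) \lor \neg H(k,k))
The quantifier \forall p sits under an even number of negations (counting the antecedent side of each →), so it remains universal.

universal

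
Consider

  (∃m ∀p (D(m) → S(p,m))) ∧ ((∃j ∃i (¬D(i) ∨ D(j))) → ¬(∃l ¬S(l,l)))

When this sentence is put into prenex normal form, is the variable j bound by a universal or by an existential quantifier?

Eliminate → and ↔ using ¬ and ∨.
  (∃m ∀p (¬D(m) ∨ S(p,m))) ∧ (¬(∃j ∃i (¬D(i) ∨ D(j))) ∨ ¬(∃l ¬S(l,l)))
Push ¬ through the quantifiers and connectives to reach negation normal form:
  (∃m ∀p (¬D(m) ∨ S(p,m))) ∧ ((∀j ∀i (D(i) ∧ ¬D(j))) ∨ (∀l S(l,l)))
Finally move all quantifiers to the prefix:
  ∃m ∀p ∀j ∀i ∀l ((¬D(m) ∨ S(p,m)) ∧ (D(i) ∧ ¬D(j) ∨ S(l,l)))
The quantifier ∃j sits under an odd number of negations (counting the antecedent side of each →), so it flips to ∀j.

universal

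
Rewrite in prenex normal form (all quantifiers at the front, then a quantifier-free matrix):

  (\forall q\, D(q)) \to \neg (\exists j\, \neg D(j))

First replace A → B with ¬A ∨ B.
  \neg (\forall q\, D(q)) \lor \neg (\exists j\, \neg D(j))
Push ¬ through the quantifiers and connectives to reach negation normal form:
  (\exists q\, \neg D(q)) \lor (\forall j\, D(j))
All bound variables are already distinct, so no renaming is needed.
Pull the quantifiers to the front (each side's bound variable is not free in the other side):
  \exists q\, \forall j\, (\neg D(q) \lor D(j))

\exists q\, \forall j\, (\neg D(q) \lor D(j))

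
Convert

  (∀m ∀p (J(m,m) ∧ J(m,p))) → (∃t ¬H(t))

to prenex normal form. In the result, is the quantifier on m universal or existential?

existential

Eliminate → and ↔ using ¬ and ∨.
  ¬(∀m ∀p (J(m,m) ∧ J(m,p))) ∨ (∃t ¬H(t))
Push ¬ through the quantifiers and connectives to reach negation normal form:
  (∃m ∃p (¬J(m,m) ∨ ¬J(m,p))) ∨ (∃t ¬H(t))
Finally move all quantifiers to the prefix:
  ∃m ∃p ∃t (¬J(m,m) ∨ ¬J(m,p) ∨ ¬H(t))
The quantifier ∀m sits under an odd number of negations (counting the antecedent side of each →), so it flips to ∃m.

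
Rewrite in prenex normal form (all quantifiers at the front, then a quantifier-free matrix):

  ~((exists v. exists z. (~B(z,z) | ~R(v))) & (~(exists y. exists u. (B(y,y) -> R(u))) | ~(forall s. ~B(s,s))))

forall v. forall z. exists y. exists u. forall s. (B(z,z) & R(v) | (~B(y,y) | R(u)) & ~B(s,s))

Rewrite implications/biconditionals: A → B as ¬A ∨ B.
  ~((exists v. exists z. (~B(z,z) | ~R(v))) & (~(exists y. exists u. (~B(y,y) | R(u))) | ~(forall s. ~B(s,s))))
Move each ¬ inward, flipping quantifiers it crosses:
  (forall v. forall z. (B(z,z) & R(v))) | (exists y. exists u. (~B(y,y) | R(u))) & (forall s. ~B(s,s))
Finally move all quantifiers to the prefix:
  forall v. forall z. exists y. exists u. forall s. (B(z,z) & R(v) | (~B(y,y) | R(u)) & ~B(s,s))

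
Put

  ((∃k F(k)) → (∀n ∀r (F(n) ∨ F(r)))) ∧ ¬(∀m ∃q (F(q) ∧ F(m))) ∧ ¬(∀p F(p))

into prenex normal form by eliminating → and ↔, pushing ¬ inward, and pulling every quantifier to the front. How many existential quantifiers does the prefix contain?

2

Eliminate → and ↔ using ¬ and ∨.
  (¬(∃k F(k)) ∨ (∀n ∀r (F(n) ∨ F(r)))) ∧ ¬(∀m ∃q (F(q) ∧ F(m))) ∧ ¬(∀p F(p))
Move each ¬ inward, flipping quantifiers it crosses:
  ((∀k ¬F(k)) ∨ (∀n ∀r (F(n) ∨ F(r)))) ∧ (∃m ∀q (¬F(q) ∨ ¬F(m))) ∧ (∃p ¬F(p))
Finally move all quantifiers to the prefix:
  ∀k ∀n ∀r ∃m ∀q ∃p ((¬F(k) ∨ F(n) ∨ F(r)) ∧ (¬F(q) ∨ ¬F(m)) ∧ ¬F(p))
The prefix is ∀k ∀n ∀r ∃m ∀q ∃p: 4 universal, 2 existential.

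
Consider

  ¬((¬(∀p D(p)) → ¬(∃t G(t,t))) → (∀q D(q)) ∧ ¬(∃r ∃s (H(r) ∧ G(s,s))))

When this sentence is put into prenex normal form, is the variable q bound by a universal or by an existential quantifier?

Rewrite implications/biconditionals: A → B as ¬A ∨ B.
  ¬(¬(¬¬(∀p D(p)) ∨ ¬(∃t G(t,t))) ∨ (∀q D(q)) ∧ ¬(∃r ∃s (H(r) ∧ G(s,s))))
Push ¬ through the quantifiers and connectives to reach negation normal form:
  ((∀p D(p)) ∨ (∀t ¬G(t,t))) ∧ ((∃q ¬D(q)) ∨ (∃r ∃s (H(r) ∧ G(s,s))))
Finally move all quantifiers to the prefix:
  ∀p ∀t ∃q ∃r ∃s ((D(p) ∨ ¬G(t,t)) ∧ (¬D(q) ∨ H(r) ∧ G(s,s)))
The quantifier ∀q sits under an odd number of negations (counting the antecedent side of each →), so it flips to ∃q.

existential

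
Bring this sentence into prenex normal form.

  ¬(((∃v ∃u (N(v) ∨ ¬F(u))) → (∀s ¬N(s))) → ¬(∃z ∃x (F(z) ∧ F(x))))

Rewrite implications/biconditionals: A → B as ¬A ∨ B.
  ¬(¬(¬(∃v ∃u (N(v) ∨ ¬F(u))) ∨ (∀s ¬N(s))) ∨ ¬(∃z ∃x (F(z) ∧ F(x))))
Drive negations inward (¬∀x A ≡ ∃x ¬A, ¬∃x A ≡ ∀x ¬A, De Morgan for ∧/∨):
  ((∀v ∀u (¬N(v) ∧ F(u))) ∨ (∀s ¬N(s))) ∧ (∃z ∃x (F(z) ∧ F(x)))
All bound variables are already distinct, so no renaming is needed.
Pull the quantifiers to the front (each side's bound variable is not free in the other side):
  ∀v ∀u ∀s ∃z ∃x ((¬N(v) ∧ F(u) ∨ ¬N(s)) ∧ F(z) ∧ F(x))

∀v ∀u ∀s ∃z ∃x ((¬N(v) ∧ F(u) ∨ ¬N(s)) ∧ F(z) ∧ F(x))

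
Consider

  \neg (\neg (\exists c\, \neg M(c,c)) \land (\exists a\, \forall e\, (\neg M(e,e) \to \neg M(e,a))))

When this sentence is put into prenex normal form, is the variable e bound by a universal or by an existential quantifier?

First replace A → B with ¬A ∨ B.
  \neg (\neg (\exists c\, \neg M(c,c)) \land (\exists a\, \forall e\, (\neg \neg M(e,e) \lor \neg M(e,a))))
Drive negations inward (¬∀x A ≡ ∃x ¬A, ¬∃x A ≡ ∀x ¬A, De Morgan for ∧/∨):
  (\exists c\, \neg M(c,c)) \lor (\forall a\, \exists e\, (\neg M(e,e) \land M(e,a)))
All bound variables are already distinct, so no renaming is needed.
Pull the quantifiers to the front (each side's bound variable is not free in the other side):
  \exists c\, \forall a\, \exists e\, (\neg M(c,c) \lor \neg M(e,e) \land M(e,a))
The quantifier \forall e sits under an odd number of negations (counting the antecedent side of each →), so it flips to \exists e.

existential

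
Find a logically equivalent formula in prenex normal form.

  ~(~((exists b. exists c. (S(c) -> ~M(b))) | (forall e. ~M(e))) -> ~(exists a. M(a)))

forall b. forall c. exists e. exists a. (S(c) & M(b) & M(e) & M(a))

Rewrite implications/biconditionals: A → B as ¬A ∨ B.
  ~(~~((exists b. exists c. (~S(c) | ~M(b))) | (forall e. ~M(e))) | ~(exists a. M(a)))
Move each ¬ inward, flipping quantifiers it crosses:
  (forall b. forall c. (S(c) & M(b))) & (exists e. M(e)) & (exists a. M(a))
All bound variables are already distinct, so no renaming is needed.
Pull the quantifiers to the front (each side's bound variable is not free in the other side):
  forall b. forall c. exists e. exists a. (S(c) & M(b) & M(e) & M(a))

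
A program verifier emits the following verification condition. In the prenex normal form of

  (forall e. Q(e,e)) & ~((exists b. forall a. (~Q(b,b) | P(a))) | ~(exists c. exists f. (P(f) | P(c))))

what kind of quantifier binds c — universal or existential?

Move each ¬ inward, flipping quantifiers it crosses:
  (forall e. Q(e,e)) & (forall b. exists a. (Q(b,b) & ~P(a))) & (exists c. exists f. (P(f) | P(c)))
All bound variables are already distinct, so no renaming is needed.
Finally move all quantifiers to the prefix:
  forall e. forall b. exists a. exists c. exists f. (Q(e,e) & Q(b,b) & ~P(a) & (P(f) | P(c)))
The quantifier exists c sits under an even number of negations, so it remains existential.

existential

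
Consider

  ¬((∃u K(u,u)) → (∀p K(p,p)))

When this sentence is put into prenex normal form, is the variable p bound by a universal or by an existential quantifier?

First replace A → B with ¬A ∨ B.
  ¬(¬(∃u K(u,u)) ∨ (∀p K(p,p)))
Push ¬ through the quantifiers and connectives to reach negation normal form:
  (∃u K(u,u)) ∧ (∃p ¬K(p,p))
All bound variables are already distinct, so no renaming is needed.
Pull the quantifiers to the front (each side's bound variable is not free in the other side):
  ∃u ∃p (K(u,u) ∧ ¬K(p,p))
The quantifier ∀p sits under an odd number of negations (counting the antecedent side of each →), so it flips to ∃p.

existential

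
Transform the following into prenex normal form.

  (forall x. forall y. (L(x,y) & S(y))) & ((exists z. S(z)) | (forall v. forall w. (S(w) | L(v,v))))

All bound variables are already distinct, so no renaming is needed.
Pull the quantifiers to the front (each side's bound variable is not free in the other side):
  forall x. forall y. exists z. forall v. forall w. (L(x,y) & S(y) & (S(z) | S(w) | L(v,v)))

forall x. forall y. exists z. forall v. forall w. (L(x,y) & S(y) & (S(z) | S(w) | L(v,v)))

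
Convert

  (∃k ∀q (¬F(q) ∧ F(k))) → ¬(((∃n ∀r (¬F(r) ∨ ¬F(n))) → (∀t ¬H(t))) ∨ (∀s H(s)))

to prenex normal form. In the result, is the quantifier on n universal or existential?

Rewrite implications/biconditionals: A → B as ¬A ∨ B.
  ¬(∃k ∀q (¬F(q) ∧ F(k))) ∨ ¬(¬(∃n ∀r (¬F(r) ∨ ¬F(n))) ∨ (∀t ¬H(t)) ∨ (∀s H(s)))
Move each ¬ inward, flipping quantifiers it crosses:
  (∀k ∃q (F(q) ∨ ¬F(k))) ∨ (∃n ∀r (¬F(r) ∨ ¬F(n))) ∧ (∃t H(t)) ∧ (∃s ¬H(s))
All bound variables are already distinct, so no renaming is needed.
Finally move all quantifiers to the prefix:
  ∀k ∃q ∃n ∀r ∃t ∃s (F(q) ∨ ¬F(k) ∨ (¬F(r) ∨ ¬F(n)) ∧ H(t) ∧ ¬H(s))
The quantifier ∃n sits under an even number of negations (counting the antecedent side of each →), so it remains existential.

existential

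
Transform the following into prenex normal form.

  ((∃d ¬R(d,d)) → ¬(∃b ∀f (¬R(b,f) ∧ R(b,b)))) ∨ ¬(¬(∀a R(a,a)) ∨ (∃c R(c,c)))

∀d ∀b ∃f ∀a ∀c (R(d,d) ∨ R(b,f) ∨ ¬R(b,b) ∨ R(a,a) ∧ ¬R(c,c))

First replace A → B with ¬A ∨ B.
  ¬(∃d ¬R(d,d)) ∨ ¬(∃b ∀f (¬R(b,f) ∧ R(b,b))) ∨ ¬(¬(∀a R(a,a)) ∨ (∃c R(c,c)))
Move each ¬ inward, flipping quantifiers it crosses:
  (∀d R(d,d)) ∨ (∀b ∃f (R(b,f) ∨ ¬R(b,b))) ∨ (∀a R(a,a)) ∧ (∀c ¬R(c,c))
Extract every quantifier outward, since the variables are now distinct and don't occur free across branches:
  ∀d ∀b ∃f ∀a ∀c (R(d,d) ∨ R(b,f) ∨ ¬R(b,b) ∨ R(a,a) ∧ ¬R(c,c))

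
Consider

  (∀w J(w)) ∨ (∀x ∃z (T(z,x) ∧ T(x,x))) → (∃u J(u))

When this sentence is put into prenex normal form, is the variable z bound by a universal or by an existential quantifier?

universal

Rewrite implications/biconditionals: A → B as ¬A ∨ B.
  ¬((∀w J(w)) ∨ (∀x ∃z (T(z,x) ∧ T(x,x)))) ∨ (∃u J(u))
Move each ¬ inward, flipping quantifiers it crosses:
  (∃w ¬J(w)) ∧ (∃x ∀z (¬T(z,x) ∨ ¬T(x,x))) ∨ (∃u J(u))
All bound variables are already distinct, so no renaming is needed.
Extract every quantifier outward, since the variables are now distinct and don't occur free across branches:
  ∃w ∃x ∀z ∃u (¬J(w) ∧ (¬T(z,x) ∨ ¬T(x,x)) ∨ J(u))
The quantifier ∃z sits under an odd number of negations (counting the antecedent side of each →), so it flips to ∀z.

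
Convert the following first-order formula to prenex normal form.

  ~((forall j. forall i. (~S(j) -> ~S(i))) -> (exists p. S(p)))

Eliminate → and ↔ using ¬ and ∨.
  ~(~(forall j. forall i. (~~S(j) | ~S(i))) | (exists p. S(p)))
Push ¬ through the quantifiers and connectives to reach negation normal form:
  (forall j. forall i. (S(j) | ~S(i))) & (forall p. ~S(p))
All bound variables are already distinct, so no renaming is needed.
Pull the quantifiers to the front (each side's bound variable is not free in the other side):
  forall j. forall i. forall p. ((S(j) | ~S(i)) & ~S(p))

forall j. forall i. forall p. ((S(j) | ~S(i)) & ~S(p))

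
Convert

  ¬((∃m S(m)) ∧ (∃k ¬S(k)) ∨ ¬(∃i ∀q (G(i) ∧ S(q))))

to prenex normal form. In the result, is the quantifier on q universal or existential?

Drive negations inward (¬∀x A ≡ ∃x ¬A, ¬∃x A ≡ ∀x ¬A, De Morgan for ∧/∨):
  ((∀m ¬S(m)) ∨ (∀k S(k))) ∧ (∃i ∀q (G(i) ∧ S(q)))
Finally move all quantifiers to the prefix:
  ∀m ∀k ∃i ∀q ((¬S(m) ∨ S(k)) ∧ G(i) ∧ S(q))
The quantifier ∀q sits under an even number of negations, so it remains universal.

universal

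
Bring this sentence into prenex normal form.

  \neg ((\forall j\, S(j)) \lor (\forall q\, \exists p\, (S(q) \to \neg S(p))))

Eliminate → and ↔ using ¬ and ∨.
  \neg ((\forall j\, S(j)) \lor (\forall q\, \exists p\, (\neg S(q) \lor \neg S(p))))
Move each ¬ inward, flipping quantifiers it crosses:
  (\exists j\, \neg S(j)) \land (\exists q\, \forall p\, (S(q) \land S(p)))
Finally move all quantifiers to the prefix:
  \exists j\, \exists q\, \forall p\, (\neg S(j) \land S(q) \land S(p))

\exists j\, \exists q\, \forall p\, (\neg S(j) \land S(q) \land S(p))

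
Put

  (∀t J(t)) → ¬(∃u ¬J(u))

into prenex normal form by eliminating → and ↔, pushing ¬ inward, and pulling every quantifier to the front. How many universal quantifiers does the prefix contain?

1

Eliminate → and ↔ using ¬ and ∨.
  ¬(∀t J(t)) ∨ ¬(∃u ¬J(u))
Move each ¬ inward, flipping quantifiers it crosses:
  (∃t ¬J(t)) ∨ (∀u J(u))
Pull the quantifiers to the front (each side's bound variable is not free in the other side):
  ∃t ∀u (¬J(t) ∨ J(u))
The prefix is ∃t ∀u: 1 universal, 1 existential.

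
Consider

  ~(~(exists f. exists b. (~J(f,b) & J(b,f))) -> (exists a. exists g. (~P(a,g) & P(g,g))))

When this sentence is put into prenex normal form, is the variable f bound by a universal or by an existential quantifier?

Eliminate → and ↔ using ¬ and ∨.
  ~(~~(exists f. exists b. (~J(f,b) & J(b,f))) | (exists a. exists g. (~P(a,g) & P(g,g))))
Push ¬ through the quantifiers and connectives to reach negation normal form:
  (forall f. forall b. (J(f,b) | ~J(b,f))) & (forall a. forall g. (P(a,g) | ~P(g,g)))
All bound variables are already distinct, so no renaming is needed.
Pull the quantifiers to the front (each side's bound variable is not free in the other side):
  forall f. forall b. forall a. forall g. ((J(f,b) | ~J(b,f)) & (P(a,g) | ~P(g,g)))
The quantifier exists f sits under an odd number of negations (counting the antecedent side of each →), so it flips to forall f.

universal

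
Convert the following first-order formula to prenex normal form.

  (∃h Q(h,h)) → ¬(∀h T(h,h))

Rewrite implications/biconditionals: A → B as ¬A ∨ B.
  ¬(∃h Q(h,h)) ∨ ¬(∀h T(h,h))
Push ¬ through the quantifiers and connectives to reach negation normal form:
  (∀h ¬Q(h,h)) ∨ (∃h ¬T(h,h))
Standardize variables apart so no two quantifiers bind the same name: h↦x.
  (∀h ¬Q(h,h)) ∨ (∃x ¬T(x,x))
Pull the quantifiers to the front (each side's bound variable is not free in the other side):
  ∀h ∃x (¬Q(h,h) ∨ ¬T(x,x))

∀h ∃x (¬Q(h,h) ∨ ¬T(x,x))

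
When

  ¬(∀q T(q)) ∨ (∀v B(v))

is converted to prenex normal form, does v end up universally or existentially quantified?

Push ¬ through the quantifiers and connectives to reach negation normal form:
  (∃q ¬T(q)) ∨ (∀v B(v))
All bound variables are already distinct, so no renaming is needed.
Extract every quantifier outward, since the variables are now distinct and don't occur free across branches:
  ∃q ∀v (¬T(q) ∨ B(v))
The quantifier ∀v sits under an even number of negations, so it remains universal.

universal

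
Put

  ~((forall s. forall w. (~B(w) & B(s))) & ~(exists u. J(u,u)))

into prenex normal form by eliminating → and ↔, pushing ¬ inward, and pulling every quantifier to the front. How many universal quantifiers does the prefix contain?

0

Push ¬ through the quantifiers and connectives to reach negation normal form:
  (exists s. exists w. (B(w) | ~B(s))) | (exists u. J(u,u))
Finally move all quantifiers to the prefix:
  exists s. exists w. exists u. (B(w) | ~B(s) | J(u,u))
The prefix is exists s exists w exists u: 0 universal, 3 existential.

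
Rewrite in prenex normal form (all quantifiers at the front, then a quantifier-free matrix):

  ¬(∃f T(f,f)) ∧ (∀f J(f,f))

∀f ∀b (¬T(f,f) ∧ J(b,b))

Drive negations inward (¬∀x A ≡ ∃x ¬A, ¬∃x A ≡ ∀x ¬A, De Morgan for ∧/∨):
  (∀f ¬T(f,f)) ∧ (∀f J(f,f))
Standardize variables apart so no two quantifiers bind the same name: f↦b.
  (∀f ¬T(f,f)) ∧ (∀b J(b,b))
Finally move all quantifiers to the prefix:
  ∀f ∀b (¬T(f,f) ∧ J(b,b))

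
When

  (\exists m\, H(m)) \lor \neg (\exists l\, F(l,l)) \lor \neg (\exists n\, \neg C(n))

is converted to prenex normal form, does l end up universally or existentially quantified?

universal

Push ¬ through the quantifiers and connectives to reach negation normal form:
  (\exists m\, H(m)) \lor (\forall l\, \neg F(l,l)) \lor (\forall n\, C(n))
All bound variables are already distinct, so no renaming is needed.
Pull the quantifiers to the front (each side's bound variable is not free in the other side):
  \exists m\, \forall l\, \forall n\, (H(m) \lor \neg F(l,l) \lor C(n))
The quantifier \exists l sits under an odd number of negations, so it flips to \forall l.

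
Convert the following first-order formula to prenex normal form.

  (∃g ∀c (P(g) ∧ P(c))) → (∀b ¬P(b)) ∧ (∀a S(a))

∀g ∃c ∀b ∀a (¬P(g) ∨ ¬P(c) ∨ ¬P(b) ∧ S(a))

Eliminate → and ↔ using ¬ and ∨.
  ¬(∃g ∀c (P(g) ∧ P(c))) ∨ (∀b ¬P(b)) ∧ (∀a S(a))
Push ¬ through the quantifiers and connectives to reach negation normal form:
  (∀g ∃c (¬P(g) ∨ ¬P(c))) ∨ (∀b ¬P(b)) ∧ (∀a S(a))
Pull the quantifiers to the front (each side's bound variable is not free in the other side):
  ∀g ∃c ∀b ∀a (¬P(g) ∨ ¬P(c) ∨ ¬P(b) ∧ S(a))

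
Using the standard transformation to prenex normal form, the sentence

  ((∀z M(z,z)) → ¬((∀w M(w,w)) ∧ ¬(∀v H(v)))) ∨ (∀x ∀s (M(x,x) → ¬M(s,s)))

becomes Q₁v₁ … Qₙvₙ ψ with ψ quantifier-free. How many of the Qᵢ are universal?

Rewrite implications/biconditionals: A → B as ¬A ∨ B.
  ¬(∀z M(z,z)) ∨ ¬((∀w M(w,w)) ∧ ¬(∀v H(v))) ∨ (∀x ∀s (¬M(x,x) ∨ ¬M(s,s)))
Move each ¬ inward, flipping quantifiers it crosses:
  (∃z ¬M(z,z)) ∨ (∃w ¬M(w,w)) ∨ (∀v H(v)) ∨ (∀x ∀s (¬M(x,x) ∨ ¬M(s,s)))
All bound variables are already distinct, so no renaming is needed.
Finally move all quantifiers to the prefix:
  ∃z ∃w ∀v ∀x ∀s (¬M(z,z) ∨ ¬M(w,w) ∨ H(v) ∨ ¬M(x,x) ∨ ¬M(s,s))
The prefix is ∃z ∃w ∀v ∀x ∀s: 3 universal, 2 existential.

3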